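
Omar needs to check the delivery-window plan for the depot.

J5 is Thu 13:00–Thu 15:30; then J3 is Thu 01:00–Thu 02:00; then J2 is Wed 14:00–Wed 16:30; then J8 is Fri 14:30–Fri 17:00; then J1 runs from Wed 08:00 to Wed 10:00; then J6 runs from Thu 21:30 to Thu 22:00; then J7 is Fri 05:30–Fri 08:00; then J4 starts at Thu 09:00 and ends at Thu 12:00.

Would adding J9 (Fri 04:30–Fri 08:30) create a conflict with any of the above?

J1: ends Wed 10:00 at or before J9 starts Fri 04:30 → clear.
J2: ends Wed 16:30 at or before J9 starts Fri 04:30 → clear.
J3: ends Thu 02:00 at or before J9 starts Fri 04:30 → clear.
J4: ends Thu 12:00 at or before J9 starts Fri 04:30 → clear.
J5: ends Thu 15:30 at or before J9 starts Fri 04:30 → clear.
J6: ends Thu 22:00 at or before J9 starts Fri 04:30 → clear.
J7: starts Fri 05:30 before J9 ends Fri 08:30, and ends Fri 08:00 after J9 starts Fri 04:30 → overlap.
J8: starts Fri 14:30 at or after J9 ends Fri 08:30 → clear.
J9 overlaps J7.

Yes — it overlaps J7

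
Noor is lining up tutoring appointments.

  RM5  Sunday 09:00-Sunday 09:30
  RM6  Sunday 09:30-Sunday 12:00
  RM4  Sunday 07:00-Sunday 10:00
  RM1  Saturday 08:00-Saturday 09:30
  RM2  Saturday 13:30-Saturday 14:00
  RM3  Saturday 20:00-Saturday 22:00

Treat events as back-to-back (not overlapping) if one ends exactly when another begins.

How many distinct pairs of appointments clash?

Sorted by start: RM1, RM2, RM3, RM4, RM5, RM6.
RM2 starts after RM1 ends, so RM1 has no further overlaps.
RM3 starts after RM2 ends, so RM2 has no further overlaps.
RM4 starts after RM3 ends, so RM3 has no further overlaps.
RM5 starts before RM4 ends → RM4 and RM5 overlap.
RM6 starts before RM4 ends → RM4 and RM6 overlap.
RM6 starts exactly when RM5 ends (back-to-back, no overlap).
Overlapping pairs: RM4 & RM5, RM4 & RM6 — 2 in total.

2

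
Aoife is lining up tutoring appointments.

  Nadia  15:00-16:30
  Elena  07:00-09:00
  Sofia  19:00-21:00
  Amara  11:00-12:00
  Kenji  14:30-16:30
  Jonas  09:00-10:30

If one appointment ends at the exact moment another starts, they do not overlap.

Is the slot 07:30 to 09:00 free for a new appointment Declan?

Elena: starts 07:00 before Declan ends 09:00, and ends 09:00 after Declan starts 07:30 → overlap.
Jonas: starts 09:00 at or after Declan ends 09:00 → clear.
Amara: starts 11:00 at or after Declan ends 09:00 → clear.
Kenji: starts 14:30 at or after Declan ends 09:00 → clear.
Nadia: starts 15:00 at or after Declan ends 09:00 → clear.
Sofia: starts 19:00 at or after Declan ends 09:00 → clear.
Declan overlaps Elena.

No — it overlaps Elena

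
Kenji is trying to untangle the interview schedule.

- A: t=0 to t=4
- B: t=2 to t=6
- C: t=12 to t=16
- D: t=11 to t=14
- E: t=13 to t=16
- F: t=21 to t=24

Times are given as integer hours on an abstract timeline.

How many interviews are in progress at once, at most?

3

Sweep the timeline, counting +1 at each start and −1 at each end (ends before starts at a tie):
t=0 start A → 1
t=2 start B → 2
t=4 end A → 1
t=6 end B → 0
t=11 start D → 1
t=12 start C → 2
t=13 start E → 3
t=14 end D → 2
t=16 end C → 1
t=16 end E → 0
t=21 start F → 1
t=24 end F → 0
Peak is 3, at t=13 (C, D, E).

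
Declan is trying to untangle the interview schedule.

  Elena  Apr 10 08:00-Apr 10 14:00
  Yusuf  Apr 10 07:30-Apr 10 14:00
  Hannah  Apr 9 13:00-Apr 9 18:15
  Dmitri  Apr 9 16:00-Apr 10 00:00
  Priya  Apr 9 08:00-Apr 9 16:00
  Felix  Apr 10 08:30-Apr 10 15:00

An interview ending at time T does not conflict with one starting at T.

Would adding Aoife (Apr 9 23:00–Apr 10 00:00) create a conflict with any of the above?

Priya: ends Apr 9 16:00 at or before Aoife starts Apr 9 23:00 → clear.
Hannah: ends Apr 9 18:15 at or before Aoife starts Apr 9 23:00 → clear.
Dmitri: starts Apr 9 16:00 before Aoife ends Apr 10 00:00, and ends Apr 10 00:00 after Aoife starts Apr 9 23:00 → overlap.
Yusuf: starts Apr 10 07:30 at or after Aoife ends Apr 10 00:00 → clear.
Elena: starts Apr 10 08:00 at or after Aoife ends Apr 10 00:00 → clear.
Felix: starts Apr 10 08:30 at or after Aoife ends Apr 10 00:00 → clear.
Aoife overlaps Dmitri.

Yes — it overlaps Dmitri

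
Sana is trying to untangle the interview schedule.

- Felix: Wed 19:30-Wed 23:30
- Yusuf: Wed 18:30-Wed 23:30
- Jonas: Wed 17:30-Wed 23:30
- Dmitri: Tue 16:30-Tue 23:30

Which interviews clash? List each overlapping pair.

Felix & Jonas, Felix & Yusuf, Jonas & Yusuf

Sorted by start: Dmitri, Jonas, Yusuf, Felix.
Jonas starts after Dmitri ends; Dmitri is clear from here.
Yusuf starts before Jonas ends → Jonas and Yusuf overlap.
Felix starts before Jonas ends → Jonas and Felix overlap.
Felix starts before Yusuf ends → Yusuf and Felix overlap.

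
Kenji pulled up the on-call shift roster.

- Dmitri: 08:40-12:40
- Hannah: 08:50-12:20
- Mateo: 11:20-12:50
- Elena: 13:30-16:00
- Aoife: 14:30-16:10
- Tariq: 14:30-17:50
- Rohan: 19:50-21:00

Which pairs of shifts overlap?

Sorted by start: Dmitri, Hannah, Mateo, Elena, Aoife, Tariq, Rohan.
Hannah starts before Dmitri ends → Dmitri and Hannah overlap.
Mateo starts before Dmitri ends → Dmitri and Mateo overlap.
Elena starts after Dmitri ends — done with Dmitri.
Mateo starts before Hannah ends → Hannah and Mateo overlap.
Elena starts after Hannah ends — done with Hannah.
Elena starts after Mateo ends — done with Mateo.
Aoife starts before Elena ends → Elena and Aoife overlap.
Tariq starts before Elena ends → Elena and Tariq overlap.
Rohan starts after Elena ends.
Tariq starts before Aoife ends → Aoife and Tariq overlap.
Rohan starts after Aoife ends.
Rohan starts after Tariq ends.

Aoife & Elena, Aoife & Tariq, Dmitri & Hannah, Dmitri & Mateo, Elena & Tariq, Hannah & Mateo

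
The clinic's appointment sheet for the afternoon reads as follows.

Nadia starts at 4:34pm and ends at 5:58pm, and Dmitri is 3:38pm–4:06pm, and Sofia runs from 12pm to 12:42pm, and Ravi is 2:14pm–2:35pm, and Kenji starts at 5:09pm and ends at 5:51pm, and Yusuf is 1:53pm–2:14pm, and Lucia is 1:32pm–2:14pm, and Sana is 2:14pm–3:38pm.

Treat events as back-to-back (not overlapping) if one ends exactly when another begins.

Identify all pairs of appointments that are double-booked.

Sorted by start: Sofia, Lucia, Yusuf, Ravi, Sana, Dmitri, Nadia, Kenji.
Lucia starts after Sofia ends — done with Sofia.
Yusuf starts before Lucia ends → Lucia and Yusuf overlap.
Ravi starts exactly when Lucia ends (back-to-back, no overlap) — done with Lucia.
Ravi starts exactly when Yusuf ends (back-to-back, no overlap) — done with Yusuf.
Sana starts before Ravi ends → Ravi and Sana overlap.
Dmitri starts after Ravi ends — done with Ravi.
Dmitri starts exactly when Sana ends (back-to-back, no overlap) — done with Sana.
Nadia starts after Dmitri ends — done with Dmitri.
Kenji starts before Nadia ends → Nadia and Kenji overlap.

Kenji & Nadia, Lucia & Yusuf, Ravi & Sana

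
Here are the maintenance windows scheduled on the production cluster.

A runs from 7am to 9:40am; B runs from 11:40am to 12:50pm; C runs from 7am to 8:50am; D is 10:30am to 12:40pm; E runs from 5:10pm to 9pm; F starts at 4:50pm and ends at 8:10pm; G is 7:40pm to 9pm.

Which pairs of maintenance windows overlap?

A & C, B & D, E & F, E & G, F & G

Two intervals overlap when each starts before the other ends.
Sorted by start: A, C, D, B, F, E, G.
C starts before A ends → A and C overlap.
D starts after A ends — done with A.
D starts after C ends — done with C.
B starts before D ends → D and B overlap.
F starts after D ends — done with D.
F starts after B ends — done with B.
E starts before F ends → F and E overlap.
G starts before F ends → F and G overlap.
G starts before E ends → E and G overlap.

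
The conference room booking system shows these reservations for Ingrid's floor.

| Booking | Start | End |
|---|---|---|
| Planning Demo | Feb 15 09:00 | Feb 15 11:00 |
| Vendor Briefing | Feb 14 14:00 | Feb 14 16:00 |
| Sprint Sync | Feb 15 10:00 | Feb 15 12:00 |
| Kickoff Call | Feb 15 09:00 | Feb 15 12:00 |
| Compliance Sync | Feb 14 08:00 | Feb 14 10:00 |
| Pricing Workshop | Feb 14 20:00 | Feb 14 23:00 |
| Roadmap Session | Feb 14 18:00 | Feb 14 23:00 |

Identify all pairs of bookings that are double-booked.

Sorted by start: Compliance Sync, Vendor Briefing, Roadmap Session, Pricing Workshop, Kickoff Call, Planning Demo, Sprint Sync.
Vendor Briefing starts after Compliance Sync ends, so nothing later overlaps Compliance Sync either.
Roadmap Session starts after Vendor Briefing ends, so nothing later overlaps Vendor Briefing either.
Pricing Workshop starts before Roadmap Session ends → Roadmap Session and Pricing Workshop overlap.
Kickoff Call starts after Roadmap Session ends, so nothing later overlaps Roadmap Session either.
Kickoff Call starts after Pricing Workshop ends, so nothing later overlaps Pricing Workshop either.
Planning Demo starts before Kickoff Call ends → Kickoff Call and Planning Demo overlap.
Sprint Sync starts before Kickoff Call ends → Kickoff Call and Sprint Sync overlap.
Sprint Sync starts before Planning Demo ends → Planning Demo and Sprint Sync overlap.

Kickoff Call & Planning Demo, Kickoff Call & Sprint Sync, Planning Demo & Sprint Sync, Pricing Workshop & Roadmap Session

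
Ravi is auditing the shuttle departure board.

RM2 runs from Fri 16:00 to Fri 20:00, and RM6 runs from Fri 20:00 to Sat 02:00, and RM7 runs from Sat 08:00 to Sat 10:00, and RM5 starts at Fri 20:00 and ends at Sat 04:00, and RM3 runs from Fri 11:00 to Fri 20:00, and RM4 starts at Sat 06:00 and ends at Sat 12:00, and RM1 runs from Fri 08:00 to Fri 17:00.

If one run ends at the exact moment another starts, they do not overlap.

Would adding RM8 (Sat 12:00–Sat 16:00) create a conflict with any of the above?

RM1: ends Fri 17:00 at or before RM8 starts Sat 12:00 → clear.
RM3: ends Fri 20:00 at or before RM8 starts Sat 12:00 → clear.
RM2: ends Fri 20:00 at or before RM8 starts Sat 12:00 → clear.
RM5: ends Sat 04:00 at or before RM8 starts Sat 12:00 → clear.
RM6: ends Sat 02:00 at or before RM8 starts Sat 12:00 → clear.
RM4: ends Sat 12:00 at or before RM8 starts Sat 12:00 → clear.
RM7: ends Sat 10:00 at or before RM8 starts Sat 12:00 → clear.

No — it doesn't clash with anything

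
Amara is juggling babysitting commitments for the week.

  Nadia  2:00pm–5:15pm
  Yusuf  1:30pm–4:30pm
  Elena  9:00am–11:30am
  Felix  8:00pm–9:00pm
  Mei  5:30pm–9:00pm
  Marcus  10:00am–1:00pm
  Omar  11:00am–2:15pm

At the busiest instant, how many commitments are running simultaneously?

Sort all start/end points and keep a running count:
9:00am start Elena → 1
10:00am start Marcus → 2
11:00am start Omar → 3
11:30am end Elena → 2
1:00pm end Marcus → 1
1:30pm start Yusuf → 2
2:00pm start Nadia → 3
2:15pm end Omar → 2
4:30pm end Yusuf → 1
5:15pm end Nadia → 0
5:30pm start Mei → 1
8:00pm start Felix → 2
9:00pm end Felix → 1
9:00pm end Mei → 0
Peak is 3, at 11:00am (Elena, Marcus, Omar).

3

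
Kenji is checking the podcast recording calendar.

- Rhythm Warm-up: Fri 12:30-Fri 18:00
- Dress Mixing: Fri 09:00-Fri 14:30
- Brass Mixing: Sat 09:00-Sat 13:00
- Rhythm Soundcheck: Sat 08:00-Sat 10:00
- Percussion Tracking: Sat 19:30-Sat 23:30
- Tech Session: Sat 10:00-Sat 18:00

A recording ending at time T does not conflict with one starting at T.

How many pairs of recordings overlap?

3

Check each pair: they overlap iff neither finishes before the other starts.
Sorted by start: Dress Mixing, Rhythm Warm-up, Rhythm Soundcheck, Brass Mixing, Tech Session, Percussion Tracking.
Rhythm Warm-up starts before Dress Mixing ends → Dress Mixing and Rhythm Warm-up overlap.
Rhythm Soundcheck starts after Dress Mixing ends, so Dress Mixing has no further overlaps.
Rhythm Soundcheck starts after Rhythm Warm-up ends, so Rhythm Warm-up has no further overlaps.
Brass Mixing starts before Rhythm Soundcheck ends → Rhythm Soundcheck and Brass Mixing overlap.
Tech Session starts exactly when Rhythm Soundcheck ends (back-to-back, no overlap), so Rhythm Soundcheck has no further overlaps.
Tech Session starts before Brass Mixing ends → Brass Mixing and Tech Session overlap.
Percussion Tracking starts after Brass Mixing ends.
Percussion Tracking starts after Tech Session ends.
Overlapping pairs: Brass Mixing & Rhythm Soundcheck, Brass Mixing & Tech Session, Dress Mixing & Rhythm Warm-up — 3 in total.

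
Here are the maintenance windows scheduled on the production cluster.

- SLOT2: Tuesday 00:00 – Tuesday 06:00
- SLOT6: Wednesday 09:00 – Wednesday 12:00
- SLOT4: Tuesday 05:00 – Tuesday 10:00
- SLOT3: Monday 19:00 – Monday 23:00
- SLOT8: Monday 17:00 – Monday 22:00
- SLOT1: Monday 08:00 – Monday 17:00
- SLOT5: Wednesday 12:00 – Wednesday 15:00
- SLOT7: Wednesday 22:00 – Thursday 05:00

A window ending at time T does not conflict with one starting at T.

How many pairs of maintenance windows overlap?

2

Sorted by start: SLOT1, SLOT8, SLOT3, SLOT2, SLOT4, SLOT6, SLOT5, SLOT7.
SLOT8 starts exactly when SLOT1 ends (back-to-back, no overlap), so SLOT1 has no further overlaps.
SLOT3 starts before SLOT8 ends → SLOT8 and SLOT3 overlap.
SLOT2 starts after SLOT8 ends, so SLOT8 has no further overlaps.
SLOT2 starts after SLOT3 ends, so SLOT3 has no further overlaps.
SLOT4 starts before SLOT2 ends → SLOT2 and SLOT4 overlap.
SLOT6 starts after SLOT2 ends, so SLOT2 has no further overlaps.
SLOT6 starts after SLOT4 ends, so SLOT4 has no further overlaps.
SLOT5 starts exactly when SLOT6 ends (back-to-back, no overlap), so SLOT6 has no further overlaps.
SLOT7 starts after SLOT5 ends.
Overlapping pairs: SLOT2 & SLOT4, SLOT3 & SLOT8 — 2 in total.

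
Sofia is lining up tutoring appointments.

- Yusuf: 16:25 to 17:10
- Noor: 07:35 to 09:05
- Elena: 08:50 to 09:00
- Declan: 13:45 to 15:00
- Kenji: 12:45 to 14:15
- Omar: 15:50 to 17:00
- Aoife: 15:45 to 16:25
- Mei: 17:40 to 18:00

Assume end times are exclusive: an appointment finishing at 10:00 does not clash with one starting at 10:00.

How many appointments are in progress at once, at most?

2

Sort all start/end points and keep a running count:
07:35 start Noor → 1
08:50 start Elena → 2
09:00 end Elena → 1
09:05 end Noor → 0
12:45 start Kenji → 1
13:45 start Declan → 2
14:15 end Kenji → 1
15:00 end Declan → 0
15:45 start Aoife → 1
15:50 start Omar → 2
16:25 end Aoife → 1
16:25 start Yusuf → 2
17:00 end Omar → 1
17:10 end Yusuf → 0
17:40 start Mei → 1
18:00 end Mei → 0
Peak is 2, at 08:50 (Elena, Noor).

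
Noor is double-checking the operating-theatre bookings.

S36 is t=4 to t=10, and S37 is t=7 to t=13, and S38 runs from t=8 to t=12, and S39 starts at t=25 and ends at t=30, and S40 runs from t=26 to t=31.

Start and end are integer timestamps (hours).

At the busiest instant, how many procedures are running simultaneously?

Sweep the timeline, counting +1 at each start and −1 at each end (ends before starts at a tie):
t=4 start S36 → 1
t=7 start S37 → 2
t=8 start S38 → 3
t=10 end S36 → 2
t=12 end S38 → 1
t=13 end S37 → 0
t=25 start S39 → 1
t=26 start S40 → 2
t=30 end S39 → 1
t=31 end S40 → 0
Peak is 3, at t=8 (S36, S37, S38).

3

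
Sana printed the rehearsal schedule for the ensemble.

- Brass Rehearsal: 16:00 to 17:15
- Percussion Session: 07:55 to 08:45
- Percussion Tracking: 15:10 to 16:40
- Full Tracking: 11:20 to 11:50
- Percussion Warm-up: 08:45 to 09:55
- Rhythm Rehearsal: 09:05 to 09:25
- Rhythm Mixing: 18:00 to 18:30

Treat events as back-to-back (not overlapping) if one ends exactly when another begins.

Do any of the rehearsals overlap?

Yes

Check each pair: they overlap iff neither finishes before the other starts.
Sorted by start: Percussion Session, Percussion Warm-up, Rhythm Rehearsal, Full Tracking, Percussion Tracking, Brass Rehearsal, Rhythm Mixing.
Percussion Warm-up starts exactly when Percussion Session ends (back-to-back, no overlap), so Percussion Session has no further overlaps.
Rhythm Rehearsal starts before Percussion Warm-up ends → Percussion Warm-up and Rhythm Rehearsal overlap.
That's a conflict, so the schedule is not conflict-free.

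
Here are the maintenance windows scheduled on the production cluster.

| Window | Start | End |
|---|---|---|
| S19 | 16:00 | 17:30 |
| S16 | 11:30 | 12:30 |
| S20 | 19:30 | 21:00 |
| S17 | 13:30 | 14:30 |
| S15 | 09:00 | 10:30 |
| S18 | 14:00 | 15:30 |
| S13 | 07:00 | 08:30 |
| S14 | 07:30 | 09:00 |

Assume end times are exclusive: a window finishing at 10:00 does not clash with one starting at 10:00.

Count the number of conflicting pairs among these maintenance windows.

Sorted by start: S13, S14, S15, S16, S17, S18, S19, S20.
S14 starts before S13 ends → S13 and S14 overlap.
S15 starts after S13 ends, so S13 has no further overlaps.
S15 starts exactly when S14 ends (back-to-back, no overlap), so S14 has no further overlaps.
S16 starts after S15 ends, so S15 has no further overlaps.
S17 starts after S16 ends, so S16 has no further overlaps.
S18 starts before S17 ends → S17 and S18 overlap.
S19 starts after S17 ends, so S17 has no further overlaps.
S19 starts after S18 ends, so S18 has no further overlaps.
S20 starts after S19 ends.
Overlapping pairs: S13 & S14, S17 & S18 — 2 in total.

2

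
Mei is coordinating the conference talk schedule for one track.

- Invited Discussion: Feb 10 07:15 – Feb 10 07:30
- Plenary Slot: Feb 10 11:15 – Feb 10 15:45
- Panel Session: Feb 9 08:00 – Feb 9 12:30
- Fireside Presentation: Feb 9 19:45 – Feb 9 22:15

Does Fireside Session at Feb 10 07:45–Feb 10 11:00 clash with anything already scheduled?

Panel Session: ends Feb 9 12:30 at or before Fireside Session starts Feb 10 07:45 → clear.
Fireside Presentation: ends Feb 9 22:15 at or before Fireside Session starts Feb 10 07:45 → clear.
Invited Discussion: ends Feb 10 07:30 at or before Fireside Session starts Feb 10 07:45 → clear.
Plenary Slot: starts Feb 10 11:15 at or after Fireside Session ends Feb 10 11:00 → clear.

No — it doesn't clash with anything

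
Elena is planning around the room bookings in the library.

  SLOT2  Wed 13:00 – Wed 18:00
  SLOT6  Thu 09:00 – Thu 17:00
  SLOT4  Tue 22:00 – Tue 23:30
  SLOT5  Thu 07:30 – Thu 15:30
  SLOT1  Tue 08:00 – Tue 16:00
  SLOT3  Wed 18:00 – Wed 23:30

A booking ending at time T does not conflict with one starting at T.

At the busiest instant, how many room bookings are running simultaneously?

2

Sort all start/end points and keep a running count:
Tue 08:00 start SLOT1 → 1
Tue 16:00 end SLOT1 → 0
Tue 22:00 start SLOT4 → 1
Tue 23:30 end SLOT4 → 0
Wed 13:00 start SLOT2 → 1
Wed 18:00 end SLOT2 → 0
Wed 18:00 start SLOT3 → 1
Wed 23:30 end SLOT3 → 0
Thu 07:30 start SLOT5 → 1
Thu 09:00 start SLOT6 → 2
Thu 15:30 end SLOT5 → 1
Thu 17:00 end SLOT6 → 0
Peak is 2, at Thu 09:00 (SLOT5, SLOT6).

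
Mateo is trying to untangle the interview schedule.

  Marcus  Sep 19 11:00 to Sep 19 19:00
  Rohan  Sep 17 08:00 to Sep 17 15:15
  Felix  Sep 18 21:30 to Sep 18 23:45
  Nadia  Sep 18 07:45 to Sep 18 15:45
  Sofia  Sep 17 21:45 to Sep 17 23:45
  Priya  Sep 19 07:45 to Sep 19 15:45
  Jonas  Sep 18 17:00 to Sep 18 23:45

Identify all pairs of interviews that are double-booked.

Sorted by start: Rohan, Sofia, Nadia, Jonas, Felix, Priya, Marcus.
Sofia starts after Rohan ends; Rohan is clear from here.
Nadia starts after Sofia ends; Sofia is clear from here.
Jonas starts after Nadia ends; Nadia is clear from here.
Felix starts before Jonas ends → Jonas and Felix overlap.
Priya starts after Jonas ends; Jonas is clear from here.
Priya starts after Felix ends; Felix is clear from here.
Marcus starts before Priya ends → Priya and Marcus overlap.

Felix & Jonas, Marcus & Priya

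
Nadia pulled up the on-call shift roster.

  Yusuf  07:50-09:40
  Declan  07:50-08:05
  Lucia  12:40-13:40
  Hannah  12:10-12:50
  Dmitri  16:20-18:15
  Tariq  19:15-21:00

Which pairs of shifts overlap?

Declan & Yusuf, Hannah & Lucia

Sorted by start: Yusuf, Declan, Hannah, Lucia, Dmitri, Tariq.
Declan starts before Yusuf ends → Yusuf and Declan overlap.
Hannah starts after Yusuf ends; Yusuf is clear from here.
Hannah starts after Declan ends; Declan is clear from here.
Lucia starts before Hannah ends → Hannah and Lucia overlap.
Dmitri starts after Hannah ends; Hannah is clear from here.
Dmitri starts after Lucia ends; Lucia is clear from here.
Tariq starts after Dmitri ends.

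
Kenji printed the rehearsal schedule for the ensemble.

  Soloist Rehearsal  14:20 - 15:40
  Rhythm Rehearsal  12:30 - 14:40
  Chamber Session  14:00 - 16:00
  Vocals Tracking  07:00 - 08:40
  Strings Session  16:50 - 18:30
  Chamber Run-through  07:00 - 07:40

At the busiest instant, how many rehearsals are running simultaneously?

Sweep the timeline, counting +1 at each start and −1 at each end (ends before starts at a tie):
07:00 start Chamber Run-through → 1
07:00 start Vocals Tracking → 2
07:40 end Chamber Run-through → 1
08:40 end Vocals Tracking → 0
12:30 start Rhythm Rehearsal → 1
14:00 start Chamber Session → 2
14:20 start Soloist Rehearsal → 3
14:40 end Rhythm Rehearsal → 2
15:40 end Soloist Rehearsal → 1
16:00 end Chamber Session → 0
16:50 start Strings Session → 1
18:30 end Strings Session → 0
Peak is 3, at 14:20 (Chamber Session, Rhythm Rehearsal, Soloist Rehearsal).

3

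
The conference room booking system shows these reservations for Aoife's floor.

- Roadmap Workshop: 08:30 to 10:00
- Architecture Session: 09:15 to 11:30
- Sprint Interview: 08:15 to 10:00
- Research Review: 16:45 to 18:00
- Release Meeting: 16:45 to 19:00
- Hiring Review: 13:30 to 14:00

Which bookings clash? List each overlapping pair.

Sorted by start: Sprint Interview, Roadmap Workshop, Architecture Session, Hiring Review, Research Review, Release Meeting.
Roadmap Workshop starts before Sprint Interview ends → Sprint Interview and Roadmap Workshop overlap.
Architecture Session starts before Sprint Interview ends → Sprint Interview and Architecture Session overlap.
Hiring Review starts after Sprint Interview ends — done with Sprint Interview.
Architecture Session starts before Roadmap Workshop ends → Roadmap Workshop and Architecture Session overlap.
Hiring Review starts after Roadmap Workshop ends — done with Roadmap Workshop.
Hiring Review starts after Architecture Session ends — done with Architecture Session.
Research Review starts after Hiring Review ends — done with Hiring Review.
Release Meeting starts before Research Review ends → Research Review and Release Meeting overlap.

Architecture Session & Roadmap Workshop, Architecture Session & Sprint Interview, Release Meeting & Research Review, Roadmap Workshop & Sprint Interview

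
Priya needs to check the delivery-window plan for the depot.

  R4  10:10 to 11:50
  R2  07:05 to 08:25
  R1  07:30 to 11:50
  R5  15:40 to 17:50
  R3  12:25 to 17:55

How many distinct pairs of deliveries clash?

Sorted by start: R2, R1, R4, R3, R5.
R1 starts before R2 ends → R2 and R1 overlap.
R4 starts after R2 ends, so R2 has no further overlaps.
R4 starts before R1 ends → R1 and R4 overlap.
R3 starts after R1 ends, so R1 has no further overlaps.
R3 starts after R4 ends, so R4 has no further overlaps.
R5 starts before R3 ends → R3 and R5 overlap.
Overlapping pairs: R1 & R2, R1 & R4, R3 & R5 — 3 in total.

3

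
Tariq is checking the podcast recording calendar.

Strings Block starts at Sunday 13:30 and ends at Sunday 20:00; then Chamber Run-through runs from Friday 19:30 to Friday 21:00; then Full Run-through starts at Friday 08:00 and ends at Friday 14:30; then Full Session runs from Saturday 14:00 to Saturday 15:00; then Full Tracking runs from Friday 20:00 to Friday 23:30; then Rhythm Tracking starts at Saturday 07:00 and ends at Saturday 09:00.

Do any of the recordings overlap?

Yes

Sorted by start: Full Run-through, Chamber Run-through, Full Tracking, Rhythm Tracking, Full Session, Strings Block.
Chamber Run-through starts after Full Run-through ends — done with Full Run-through.
Full Tracking starts before Chamber Run-through ends → Chamber Run-through and Full Tracking overlap.
That's a conflict, so the schedule is not conflict-free.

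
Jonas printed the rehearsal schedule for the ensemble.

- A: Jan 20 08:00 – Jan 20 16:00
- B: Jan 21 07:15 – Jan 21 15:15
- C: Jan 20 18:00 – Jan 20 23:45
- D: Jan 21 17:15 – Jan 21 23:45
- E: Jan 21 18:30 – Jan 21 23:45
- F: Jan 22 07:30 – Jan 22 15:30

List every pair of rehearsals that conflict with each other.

D & E

Sorted by start: A, C, B, D, E, F.
C starts after A ends; A is clear from here.
B starts after C ends; C is clear from here.
D starts after B ends; B is clear from here.
E starts before D ends → D and E overlap.
F starts after D ends.
F starts after E ends.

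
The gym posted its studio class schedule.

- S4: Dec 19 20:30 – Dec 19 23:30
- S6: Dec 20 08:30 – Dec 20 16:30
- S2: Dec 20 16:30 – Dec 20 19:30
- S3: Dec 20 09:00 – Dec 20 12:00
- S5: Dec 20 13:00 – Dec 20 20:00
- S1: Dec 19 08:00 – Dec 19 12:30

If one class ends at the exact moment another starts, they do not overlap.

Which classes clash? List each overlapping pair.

Sorted by start: S1, S4, S6, S3, S5, S2.
S4 starts after S1 ends — done with S1.
S6 starts after S4 ends — done with S4.
S3 starts before S6 ends → S6 and S3 overlap.
S5 starts before S6 ends → S6 and S5 overlap.
S2 starts exactly when S6 ends (back-to-back, no overlap).
S5 starts after S3 ends — done with S3.
S2 starts before S5 ends → S5 and S2 overlap.

S2 & S5, S3 & S6, S5 & S6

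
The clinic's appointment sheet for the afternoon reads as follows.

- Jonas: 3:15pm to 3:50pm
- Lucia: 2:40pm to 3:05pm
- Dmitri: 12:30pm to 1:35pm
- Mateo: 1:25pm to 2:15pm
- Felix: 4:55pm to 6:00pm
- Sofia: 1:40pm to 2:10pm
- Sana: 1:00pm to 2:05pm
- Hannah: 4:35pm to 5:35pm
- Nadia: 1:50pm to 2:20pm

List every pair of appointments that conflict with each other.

Sorted by start: Dmitri, Sana, Mateo, Sofia, Nadia, Lucia, Jonas, Hannah, Felix.
Sana starts before Dmitri ends → Dmitri and Sana overlap.
Mateo starts before Dmitri ends → Dmitri and Mateo overlap.
Sofia starts after Dmitri ends, so nothing later overlaps Dmitri either.
Mateo starts before Sana ends → Sana and Mateo overlap.
Sofia starts before Sana ends → Sana and Sofia overlap.
Nadia starts before Sana ends → Sana and Nadia overlap.
Lucia starts after Sana ends, so nothing later overlaps Sana either.
Sofia starts before Mateo ends → Mateo and Sofia overlap.
Nadia starts before Mateo ends → Mateo and Nadia overlap.
Lucia starts after Mateo ends, so nothing later overlaps Mateo either.
Nadia starts before Sofia ends → Sofia and Nadia overlap.
Lucia starts after Sofia ends, so nothing later overlaps Sofia either.
Lucia starts after Nadia ends, so nothing later overlaps Nadia either.
Jonas starts after Lucia ends, so nothing later overlaps Lucia either.
Hannah starts after Jonas ends, so nothing later overlaps Jonas either.
Felix starts before Hannah ends → Hannah and Felix overlap.

Dmitri & Mateo, Dmitri & Sana, Felix & Hannah, Mateo & Nadia, Mateo & Sana, Mateo & Sofia, Nadia & Sana, Nadia & Sofia, Sana & Sofia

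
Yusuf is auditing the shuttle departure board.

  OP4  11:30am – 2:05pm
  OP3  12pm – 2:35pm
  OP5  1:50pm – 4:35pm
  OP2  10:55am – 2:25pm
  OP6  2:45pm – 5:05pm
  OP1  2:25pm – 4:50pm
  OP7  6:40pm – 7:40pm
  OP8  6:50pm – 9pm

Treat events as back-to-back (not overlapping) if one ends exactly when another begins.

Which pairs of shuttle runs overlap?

OP1 & OP3, OP1 & OP5, OP1 & OP6, OP2 & OP3, OP2 & OP4, OP2 & OP5, OP3 & OP4, OP3 & OP5, OP4 & OP5, OP5 & OP6, OP7 & OP8

Two intervals overlap when each starts before the other ends.
Sorted by start: OP2, OP4, OP3, OP5, OP1, OP6, OP7, OP8.
OP4 starts before OP2 ends → OP2 and OP4 overlap.
OP3 starts before OP2 ends → OP2 and OP3 overlap.
OP5 starts before OP2 ends → OP2 and OP5 overlap.
OP1 starts exactly when OP2 ends (back-to-back, no overlap), so OP2 has no further overlaps.
OP3 starts before OP4 ends → OP4 and OP3 overlap.
OP5 starts before OP4 ends → OP4 and OP5 overlap.
OP1 starts after OP4 ends, so OP4 has no further overlaps.
OP5 starts before OP3 ends → OP3 and OP5 overlap.
OP1 starts before OP3 ends → OP3 and OP1 overlap.
OP6 starts after OP3 ends, so OP3 has no further overlaps.
OP1 starts before OP5 ends → OP5 and OP1 overlap.
OP6 starts before OP5 ends → OP5 and OP6 overlap.
OP7 starts after OP5 ends, so OP5 has no further overlaps.
OP6 starts before OP1 ends → OP1 and OP6 overlap.
OP7 starts after OP1 ends, so OP1 has no further overlaps.
OP7 starts after OP6 ends, so OP6 has no further overlaps.
OP8 starts before OP7 ends → OP7 and OP8 overlap.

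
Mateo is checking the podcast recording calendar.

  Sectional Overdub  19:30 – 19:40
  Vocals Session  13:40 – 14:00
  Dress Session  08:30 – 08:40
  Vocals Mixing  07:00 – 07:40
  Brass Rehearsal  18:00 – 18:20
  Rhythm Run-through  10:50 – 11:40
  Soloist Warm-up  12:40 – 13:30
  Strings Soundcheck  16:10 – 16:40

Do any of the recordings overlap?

No

Two intervals overlap when each starts before the other ends.
Sorted by start: Vocals Mixing, Dress Session, Rhythm Run-through, Soloist Warm-up, Vocals Session, Strings Soundcheck, Brass Rehearsal, Sectional Overdub.
Dress Session starts after Vocals Mixing ends; Vocals Mixing is clear from here.
Rhythm Run-through starts after Dress Session ends; Dress Session is clear from here.
Soloist Warm-up starts after Rhythm Run-through ends; Rhythm Run-through is clear from here.
Vocals Session starts after Soloist Warm-up ends; Soloist Warm-up is clear from here.
Strings Soundcheck starts after Vocals Session ends; Vocals Session is clear from here.
Brass Rehearsal starts after Strings Soundcheck ends; Strings Soundcheck is clear from here.
Sectional Overdub starts after Brass Rehearsal ends.
Every pair is clear; the schedule has no overlaps.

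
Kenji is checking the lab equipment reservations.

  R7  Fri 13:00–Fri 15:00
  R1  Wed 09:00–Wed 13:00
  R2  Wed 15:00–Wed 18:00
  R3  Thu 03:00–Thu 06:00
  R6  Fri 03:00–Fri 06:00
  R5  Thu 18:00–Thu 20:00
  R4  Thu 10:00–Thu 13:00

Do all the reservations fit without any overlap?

Sorted by start: R1, R2, R3, R4, R5, R6, R7.
R2 starts after R1 ends, so nothing later overlaps R1 either.
R3 starts after R2 ends, so nothing later overlaps R2 either.
R4 starts after R3 ends, so nothing later overlaps R3 either.
R5 starts after R4 ends, so nothing later overlaps R4 either.
R6 starts after R5 ends, so nothing later overlaps R5 either.
R7 starts after R6 ends.
Every pair is clear; the schedule has no overlaps.

Yes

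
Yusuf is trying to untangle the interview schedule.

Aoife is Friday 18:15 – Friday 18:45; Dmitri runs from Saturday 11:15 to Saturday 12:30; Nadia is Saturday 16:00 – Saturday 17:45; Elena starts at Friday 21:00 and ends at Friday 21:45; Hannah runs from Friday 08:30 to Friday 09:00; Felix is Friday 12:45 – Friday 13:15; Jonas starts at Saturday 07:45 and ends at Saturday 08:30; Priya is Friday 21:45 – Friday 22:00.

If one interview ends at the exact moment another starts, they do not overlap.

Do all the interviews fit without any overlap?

Yes

Check each pair: they overlap iff neither finishes before the other starts.
Sorted by start: Hannah, Felix, Aoife, Elena, Priya, Jonas, Dmitri, Nadia.
Felix starts after Hannah ends; Hannah is clear from here.
Aoife starts after Felix ends; Felix is clear from here.
Elena starts after Aoife ends; Aoife is clear from here.
Priya starts exactly when Elena ends (back-to-back, no overlap); Elena is clear from here.
Jonas starts after Priya ends; Priya is clear from here.
Dmitri starts after Jonas ends; Jonas is clear from here.
Nadia starts after Dmitri ends.
Every pair is clear; the schedule has no overlaps.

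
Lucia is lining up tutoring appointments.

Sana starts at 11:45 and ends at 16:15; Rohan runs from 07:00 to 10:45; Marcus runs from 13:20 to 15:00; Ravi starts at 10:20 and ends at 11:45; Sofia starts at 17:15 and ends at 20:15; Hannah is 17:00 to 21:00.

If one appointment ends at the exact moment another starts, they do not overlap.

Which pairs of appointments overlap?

Two intervals overlap when each starts before the other ends.
Sorted by start: Rohan, Ravi, Sana, Marcus, Hannah, Sofia.
Ravi starts before Rohan ends → Rohan and Ravi overlap.
Sana starts after Rohan ends, so Rohan has no further overlaps.
Sana starts exactly when Ravi ends (back-to-back, no overlap), so Ravi has no further overlaps.
Marcus starts before Sana ends → Sana and Marcus overlap.
Hannah starts after Sana ends, so Sana has no further overlaps.
Hannah starts after Marcus ends, so Marcus has no further overlaps.
Sofia starts before Hannah ends → Hannah and Sofia overlap.

Hannah & Sofia, Marcus & Sana, Ravi & Rohan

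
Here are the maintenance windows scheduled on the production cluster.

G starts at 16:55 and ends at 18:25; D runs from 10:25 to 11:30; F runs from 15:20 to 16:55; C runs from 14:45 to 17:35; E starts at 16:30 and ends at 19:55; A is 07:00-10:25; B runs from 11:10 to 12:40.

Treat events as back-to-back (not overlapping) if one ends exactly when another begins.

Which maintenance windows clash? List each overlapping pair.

B & D, C & E, C & F, C & G, E & F, E & G

Sorted by start: A, D, B, C, F, E, G.
D starts exactly when A ends (back-to-back, no overlap); A is clear from here.
B starts before D ends → D and B overlap.
C starts after D ends; D is clear from here.
C starts after B ends; B is clear from here.
F starts before C ends → C and F overlap.
E starts before C ends → C and E overlap.
G starts before C ends → C and G overlap.
E starts before F ends → F and E overlap.
G starts exactly when F ends (back-to-back, no overlap).
G starts before E ends → E and G overlap.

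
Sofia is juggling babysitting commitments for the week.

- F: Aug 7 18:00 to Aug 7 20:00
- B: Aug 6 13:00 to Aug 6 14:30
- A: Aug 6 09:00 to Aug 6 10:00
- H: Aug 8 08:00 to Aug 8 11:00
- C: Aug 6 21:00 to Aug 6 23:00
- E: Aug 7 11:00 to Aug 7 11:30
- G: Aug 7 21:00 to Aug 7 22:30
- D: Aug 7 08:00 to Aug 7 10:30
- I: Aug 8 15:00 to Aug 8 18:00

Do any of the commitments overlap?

Sorted by start: A, B, C, D, E, F, G, H, I.
B starts after A ends, so nothing later overlaps A either.
C starts after B ends, so nothing later overlaps B either.
D starts after C ends, so nothing later overlaps C either.
E starts after D ends, so nothing later overlaps D either.
F starts after E ends, so nothing later overlaps E either.
G starts after F ends, so nothing later overlaps F either.
H starts after G ends, so nothing later overlaps G either.
I starts after H ends.
Every pair is clear; the schedule has no overlaps.

No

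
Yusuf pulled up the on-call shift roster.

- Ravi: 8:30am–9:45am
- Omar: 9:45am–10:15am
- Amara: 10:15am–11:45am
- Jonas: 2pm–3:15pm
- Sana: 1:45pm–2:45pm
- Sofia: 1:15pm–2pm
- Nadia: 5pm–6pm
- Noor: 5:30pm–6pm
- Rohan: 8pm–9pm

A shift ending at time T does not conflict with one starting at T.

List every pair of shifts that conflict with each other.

Two intervals overlap when each starts before the other ends.
Sorted by start: Ravi, Omar, Amara, Sofia, Sana, Jonas, Nadia, Noor, Rohan.
Omar starts exactly when Ravi ends (back-to-back, no overlap), so nothing later overlaps Ravi either.
Amara starts exactly when Omar ends (back-to-back, no overlap), so nothing later overlaps Omar either.
Sofia starts after Amara ends, so nothing later overlaps Amara either.
Sana starts before Sofia ends → Sofia and Sana overlap.
Jonas starts exactly when Sofia ends (back-to-back, no overlap), so nothing later overlaps Sofia either.
Jonas starts before Sana ends → Sana and Jonas overlap.
Nadia starts after Sana ends, so nothing later overlaps Sana either.
Nadia starts after Jonas ends, so nothing later overlaps Jonas either.
Noor starts before Nadia ends → Nadia and Noor overlap.
Rohan starts after Nadia ends.
Rohan starts after Noor ends.

Jonas & Sana, Nadia & Noor, Sana & Sofia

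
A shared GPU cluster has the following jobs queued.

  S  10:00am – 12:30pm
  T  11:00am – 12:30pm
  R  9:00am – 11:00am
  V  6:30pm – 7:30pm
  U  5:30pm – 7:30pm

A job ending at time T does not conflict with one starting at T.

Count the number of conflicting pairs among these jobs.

3

Sorted by start: R, S, T, U, V.
S starts before R ends → R and S overlap.
T starts exactly when R ends (back-to-back, no overlap) — done with R.
T starts before S ends → S and T overlap.
U starts after S ends — done with S.
U starts after T ends — done with T.
V starts before U ends → U and V overlap.
Overlapping pairs: R & S, S & T, U & V — 3 in total.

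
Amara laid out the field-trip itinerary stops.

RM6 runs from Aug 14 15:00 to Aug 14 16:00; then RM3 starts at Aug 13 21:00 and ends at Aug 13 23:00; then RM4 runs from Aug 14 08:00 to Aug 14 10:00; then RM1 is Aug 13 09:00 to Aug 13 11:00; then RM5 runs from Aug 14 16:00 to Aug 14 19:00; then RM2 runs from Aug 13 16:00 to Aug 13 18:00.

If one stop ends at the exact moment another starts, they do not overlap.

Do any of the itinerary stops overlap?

Two intervals overlap when each starts before the other ends.
Sorted by start: RM1, RM2, RM3, RM4, RM6, RM5.
RM2 starts after RM1 ends, so RM1 has no further overlaps.
RM3 starts after RM2 ends, so RM2 has no further overlaps.
RM4 starts after RM3 ends, so RM3 has no further overlaps.
RM6 starts after RM4 ends, so RM4 has no further overlaps.
RM5 starts exactly when RM6 ends (back-to-back, no overlap).
Every pair is clear; the schedule has no overlaps.

No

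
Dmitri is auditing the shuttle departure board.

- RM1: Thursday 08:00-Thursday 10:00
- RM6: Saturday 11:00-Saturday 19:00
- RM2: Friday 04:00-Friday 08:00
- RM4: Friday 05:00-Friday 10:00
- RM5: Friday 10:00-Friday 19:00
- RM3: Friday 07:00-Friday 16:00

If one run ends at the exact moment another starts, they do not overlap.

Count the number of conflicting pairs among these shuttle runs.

4

Sorted by start: RM1, RM2, RM4, RM3, RM5, RM6.
RM2 starts after RM1 ends — done with RM1.
RM4 starts before RM2 ends → RM2 and RM4 overlap.
RM3 starts before RM2 ends → RM2 and RM3 overlap.
RM5 starts after RM2 ends — done with RM2.
RM3 starts before RM4 ends → RM4 and RM3 overlap.
RM5 starts exactly when RM4 ends (back-to-back, no overlap) — done with RM4.
RM5 starts before RM3 ends → RM3 and RM5 overlap.
RM6 starts after RM3 ends.
RM6 starts after RM5 ends.
Overlapping pairs: RM2 & RM3, RM2 & RM4, RM3 & RM4, RM3 & RM5 — 4 in total.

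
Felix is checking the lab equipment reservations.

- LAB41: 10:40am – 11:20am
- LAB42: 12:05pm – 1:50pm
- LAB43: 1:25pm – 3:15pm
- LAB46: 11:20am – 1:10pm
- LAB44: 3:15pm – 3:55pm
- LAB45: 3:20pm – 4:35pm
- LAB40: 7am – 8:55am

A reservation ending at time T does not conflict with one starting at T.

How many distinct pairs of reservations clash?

3

Sorted by start: LAB40, LAB41, LAB46, LAB42, LAB43, LAB44, LAB45.
LAB41 starts after LAB40 ends; LAB40 is clear from here.
LAB46 starts exactly when LAB41 ends (back-to-back, no overlap); LAB41 is clear from here.
LAB42 starts before LAB46 ends → LAB46 and LAB42 overlap.
LAB43 starts after LAB46 ends; LAB46 is clear from here.
LAB43 starts before LAB42 ends → LAB42 and LAB43 overlap.
LAB44 starts after LAB42 ends; LAB42 is clear from here.
LAB44 starts exactly when LAB43 ends (back-to-back, no overlap); LAB43 is clear from here.
LAB45 starts before LAB44 ends → LAB44 and LAB45 overlap.
Overlapping pairs: LAB42 & LAB43, LAB42 & LAB46, LAB44 & LAB45 — 3 in total.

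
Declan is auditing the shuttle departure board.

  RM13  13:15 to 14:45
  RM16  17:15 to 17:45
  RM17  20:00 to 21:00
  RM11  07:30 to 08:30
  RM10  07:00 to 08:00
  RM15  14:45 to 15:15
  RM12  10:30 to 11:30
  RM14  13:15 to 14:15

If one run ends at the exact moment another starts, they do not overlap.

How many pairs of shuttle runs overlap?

2

Sorted by start: RM10, RM11, RM12, RM13, RM14, RM15, RM16, RM17.
RM11 starts before RM10 ends → RM10 and RM11 overlap.
RM12 starts after RM10 ends, so nothing later overlaps RM10 either.
RM12 starts after RM11 ends, so nothing later overlaps RM11 either.
RM13 starts after RM12 ends, so nothing later overlaps RM12 either.
RM14 starts before RM13 ends → RM13 and RM14 overlap.
RM15 starts exactly when RM13 ends (back-to-back, no overlap), so nothing later overlaps RM13 either.
RM15 starts after RM14 ends, so nothing later overlaps RM14 either.
RM16 starts after RM15 ends, so nothing later overlaps RM15 either.
RM17 starts after RM16 ends.
Overlapping pairs: RM10 & RM11, RM13 & RM14 — 2 in total.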